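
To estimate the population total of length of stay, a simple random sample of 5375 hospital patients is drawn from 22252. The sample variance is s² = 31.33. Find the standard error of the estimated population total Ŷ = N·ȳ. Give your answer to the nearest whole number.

Var(Ŷ) = N²·Var(ȳ) = N²·(1 − n/N)·s²/n.
f = 5375/22252 = 0.24155132; Var(ȳ) = 0.75844868·31.33/5375 = 0.0044208739.
Var(Ŷ) = 22252² · 0.0044208739 = 2.1890024 × 10^6.
SE(Ŷ) = √(2.1890024 × 10^6) = 1480.

1480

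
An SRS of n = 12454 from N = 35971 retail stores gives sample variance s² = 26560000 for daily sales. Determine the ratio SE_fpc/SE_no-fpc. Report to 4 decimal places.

f = n/N = 12454/35971 = 0.34622335.
SE_no-fpc = √(s²/n) = 46.180604; SE_fpc = √((1−f)s²/n) = 37.34.
Ratio = √(1−f) = 0.80856456.

0.8086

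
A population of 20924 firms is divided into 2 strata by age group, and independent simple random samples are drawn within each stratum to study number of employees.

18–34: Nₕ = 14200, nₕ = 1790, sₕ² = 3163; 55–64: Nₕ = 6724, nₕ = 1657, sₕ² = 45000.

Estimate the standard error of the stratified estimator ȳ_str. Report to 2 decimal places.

Var(ȳ_str) = Σₕ Wₕ²(1 − fₕ)sₕ²/nₕ with Wₕ = Nₕ/N, N = 20924.
18–34: Wₕ = 0.67864653; term = 0.67864653²·(1 − 0.12605634)·3163/1790 = 0.71124113.
55–64: Wₕ = 0.32135347; term = 0.32135347²·(1 − 0.24643070)·45000/1657 = 2.1133878.
Sum = 2.8246289.
SE = √(2.8246289) = 1.68.

1.68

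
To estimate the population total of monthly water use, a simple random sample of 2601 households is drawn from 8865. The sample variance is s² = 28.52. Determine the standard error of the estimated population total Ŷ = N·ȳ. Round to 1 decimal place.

Var(Ŷ) = N²·Var(ȳ) = N²·(1 − n/N)·s²/n.
f = 2601/8865 = 0.29340102; Var(ȳ) = 0.70659898·28.52/2601 = 0.0077478674.
Var(Ŷ) = 8865² · 0.0077478674 = 608891.15.
SE(Ŷ) = √(608891.15) = 780.3.

780.3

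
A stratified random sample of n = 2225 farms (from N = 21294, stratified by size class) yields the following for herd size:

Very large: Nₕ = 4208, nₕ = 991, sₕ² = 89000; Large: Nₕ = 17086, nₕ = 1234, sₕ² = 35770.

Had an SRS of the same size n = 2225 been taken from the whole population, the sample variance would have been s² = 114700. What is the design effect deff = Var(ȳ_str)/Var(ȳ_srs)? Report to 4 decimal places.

Var(ȳ_str) = Σ Wₕ²(1−fₕ)sₕ²/nₕ with Wₕ = Nₕ/21294:
  Very large: (4208/21294)²·(1−991/4208)·89000/991 = 2.6811965
  Large: (17086/21294)²·(1−1234/17086)·35770/1234 = 17.314651
  → Var(ȳ_str) = 19.995848.
Var(ȳ_srs) = (1 − 2225/21294)·114700/2225 = 46.164068.
deff = 19.995848 / 46.164068 = 0.4331.

0.4331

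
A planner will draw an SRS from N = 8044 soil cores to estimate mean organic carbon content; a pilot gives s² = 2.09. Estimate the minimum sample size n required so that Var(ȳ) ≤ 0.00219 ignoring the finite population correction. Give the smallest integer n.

Without fpc, n₀ = s²/D = 2.09/0.00219 = 954.3379.
Rounding up, n = 955.

955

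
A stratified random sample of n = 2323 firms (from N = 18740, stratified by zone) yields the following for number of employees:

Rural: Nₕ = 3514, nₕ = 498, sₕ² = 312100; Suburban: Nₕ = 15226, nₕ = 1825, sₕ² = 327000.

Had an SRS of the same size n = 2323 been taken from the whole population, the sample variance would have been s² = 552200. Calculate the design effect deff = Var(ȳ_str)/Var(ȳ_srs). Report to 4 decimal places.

Var(ȳ_str) = Σ Wₕ²(1−fₕ)sₕ²/nₕ with Wₕ = Nₕ/18740:
  Rural: (3514/18740)²·(1−498/3514)·312100/498 = 18.91291
  Suburban: (15226/18740)²·(1−1825/15226)·327000/1825 = 104.10432
  → Var(ȳ_str) = 123.01723.
Var(ȳ_srs) = (1 − 2323/18740)·552200/2323 = 208.24348.
deff = 123.01723 / 208.24348 = 0.5907.

0.5907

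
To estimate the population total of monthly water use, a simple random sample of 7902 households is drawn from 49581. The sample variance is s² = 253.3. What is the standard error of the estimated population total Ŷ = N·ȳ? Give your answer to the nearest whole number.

Var(Ŷ) = N²·Var(ȳ) = N²·(1 − n/N)·s²/n.
f = 7902/49581 = 0.15937557; Var(ȳ) = 0.84062443·253.3/7902 = 0.026946364.
Var(Ŷ) = 49581² · 0.026946364 = 6.6241588 × 10^7.
SE(Ŷ) = √(6.6241588 × 10^7) = 8139.

8139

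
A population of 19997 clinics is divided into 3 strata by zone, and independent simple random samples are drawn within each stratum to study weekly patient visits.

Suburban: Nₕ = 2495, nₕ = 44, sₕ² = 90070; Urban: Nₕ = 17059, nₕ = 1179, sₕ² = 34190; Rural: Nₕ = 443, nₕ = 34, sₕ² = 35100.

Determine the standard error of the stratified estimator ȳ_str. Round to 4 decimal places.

Var(ȳ_str) = Σₕ Wₕ²(1 − fₕ)sₕ²/nₕ with Wₕ = Nₕ/N, N = 19997.
Suburban: Wₕ = 0.12476872; term = 0.12476872²·(1 − 0.01763527)·90070/44 = 31.304852.
Urban: Wₕ = 0.85307796; term = 0.85307796²·(1 − 0.06911308)·34190/1179 = 19.645345.
Rural: Wₕ = 0.02215332; term = 0.02215332²·(1 − 0.07674944)·35100/34 = 0.46776265.
Sum = 51.41796.
SE = √(51.41796) = 7.1706.

7.1706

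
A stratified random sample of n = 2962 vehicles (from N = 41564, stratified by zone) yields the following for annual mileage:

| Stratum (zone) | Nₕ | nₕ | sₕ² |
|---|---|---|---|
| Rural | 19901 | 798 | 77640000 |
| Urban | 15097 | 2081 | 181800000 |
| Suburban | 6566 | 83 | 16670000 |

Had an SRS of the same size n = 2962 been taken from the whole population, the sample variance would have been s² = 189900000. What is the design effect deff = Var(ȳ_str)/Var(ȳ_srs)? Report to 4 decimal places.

0.6096

Var(ȳ_str) = Σ Wₕ²(1−fₕ)sₕ²/nₕ with Wₕ = Nₕ/41564:
  Rural: (19901/41564)²·(1−798/19901)·77640000/798 = 21410.383
  Urban: (15097/41564)²·(1−2081/15097)·181800000/2081 = 9937.0007
  Suburban: (6566/41564)²·(1−83/6566)·16670000/83 = 4948.7981
  → Var(ȳ_str) = 36296.182.
Var(ȳ_srs) = (1 − 2962/41564)·189900000/2962 = 59543.229.
deff = 36296.182 / 59543.229 = 0.6096.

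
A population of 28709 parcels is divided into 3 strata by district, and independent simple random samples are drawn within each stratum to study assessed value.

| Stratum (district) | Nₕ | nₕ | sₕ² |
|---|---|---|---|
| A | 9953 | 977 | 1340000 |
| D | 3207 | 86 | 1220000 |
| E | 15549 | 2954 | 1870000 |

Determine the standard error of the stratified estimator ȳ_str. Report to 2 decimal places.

21.71

Var(ȳ_str) = Σₕ Wₕ²(1 − fₕ)sₕ²/nₕ with Wₕ = Nₕ/N, N = 28709.
A: Wₕ = 0.34668571; term = 0.34668571²·(1 − 0.09816136)·1340000/977 = 148.66576.
D: Wₕ = 0.11170713; term = 0.11170713²·(1 − 0.02681634)·1220000/86 = 172.2733.
E: Wₕ = 0.54160716; term = 0.54160716²·(1 − 0.18998006)·1870000/2954 = 150.41655.
Sum = 471.35561.
SE = √(471.35561) = 21.71.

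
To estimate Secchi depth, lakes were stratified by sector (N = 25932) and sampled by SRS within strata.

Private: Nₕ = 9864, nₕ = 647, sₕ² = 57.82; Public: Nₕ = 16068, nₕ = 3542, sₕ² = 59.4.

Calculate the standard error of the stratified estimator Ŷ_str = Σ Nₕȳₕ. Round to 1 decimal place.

3391.2

Var(Ŷ_str) = Σₕ Nₕ²(1 − fₕ)sₕ²/nₕ.
Private: 9864²·(1 − 647/9864)·57.82/647 = 8.1248707 × 10^6.
Public: 16068²·(1 − 3542/16068)·59.4/3542 = 3.375298 × 10^6.
Sum = 1.1500169 × 10^7.
SE = √(1.1500169 × 10^7) = 3391.2.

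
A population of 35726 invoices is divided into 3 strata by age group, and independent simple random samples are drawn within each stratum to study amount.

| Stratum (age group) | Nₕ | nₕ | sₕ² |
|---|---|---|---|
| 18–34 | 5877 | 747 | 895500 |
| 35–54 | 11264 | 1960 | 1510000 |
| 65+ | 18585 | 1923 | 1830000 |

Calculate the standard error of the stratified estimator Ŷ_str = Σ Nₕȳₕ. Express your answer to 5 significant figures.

641540

Var(Ŷ_str) = Σₕ Nₕ²(1 − fₕ)sₕ²/nₕ.
18–34: 5877²·(1 − 747/5877)·895500/747 = 3.6142488 × 10^10.
35–54: 11264²·(1 − 1960/11264)·1510000/1960 = 8.0738973 × 10^10.
65+: 18585²·(1 − 1923/18585)·1830000/1923 = 2.9468736 × 10^11.
Sum = 4.1156882 × 10^11.
SE = √(4.1156882 × 10^11) = 641540.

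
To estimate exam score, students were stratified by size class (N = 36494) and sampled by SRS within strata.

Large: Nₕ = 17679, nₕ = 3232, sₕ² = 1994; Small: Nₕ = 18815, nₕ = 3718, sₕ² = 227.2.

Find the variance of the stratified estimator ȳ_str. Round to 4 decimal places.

0.1313

Var(ȳ_str) = Σₕ Wₕ²(1 − fₕ)sₕ²/nₕ with Wₕ = Nₕ/N, N = 36494.
Large: Wₕ = 0.48443580; term = 0.48443580²·(1 − 0.18281577)·1994/3232 = 0.11831675.
Small: Wₕ = 0.51556420; term = 0.51556420²·(1 − 0.19760829)·227.2/3718 = 0.013033195.
Sum = 0.13134995.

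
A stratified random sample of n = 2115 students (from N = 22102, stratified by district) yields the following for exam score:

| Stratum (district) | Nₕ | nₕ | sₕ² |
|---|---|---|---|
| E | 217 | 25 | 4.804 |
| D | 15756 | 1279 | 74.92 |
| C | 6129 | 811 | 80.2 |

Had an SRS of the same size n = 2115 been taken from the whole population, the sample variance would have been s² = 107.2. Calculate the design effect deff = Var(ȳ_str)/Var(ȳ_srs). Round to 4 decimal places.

Var(ȳ_str) = Σ Wₕ²(1−fₕ)sₕ²/nₕ with Wₕ = Nₕ/22102:
  E: (217/22102)²·(1−25/217)·4.804/25 = 1.6389315 × 10^-5
  D: (15756/22102)²·(1−1279/15756)·74.92/1279 = 0.027351971
  C: (6129/22102)²·(1−811/6129)·80.2/811 = 0.0065982432
  → Var(ȳ_str) = 0.033966604.
Var(ȳ_srs) = (1 − 2115/22102)·107.2/2115 = 0.045835339.
deff = 0.033966604 / 0.045835339 = 0.7411.

0.7411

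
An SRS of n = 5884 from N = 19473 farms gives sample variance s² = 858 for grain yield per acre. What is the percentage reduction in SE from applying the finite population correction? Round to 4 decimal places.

16.4633

f = n/N = 5884/19473 = 0.30216197.
SE_no-fpc = √(s²/n) = 0.38186276; SE_fpc = √((1−f)s²/n) = 0.31899555.
Ratio = √(1−f) = 0.83536700. Reduction = 100·(1 − 0.83536700) = 16.4633%.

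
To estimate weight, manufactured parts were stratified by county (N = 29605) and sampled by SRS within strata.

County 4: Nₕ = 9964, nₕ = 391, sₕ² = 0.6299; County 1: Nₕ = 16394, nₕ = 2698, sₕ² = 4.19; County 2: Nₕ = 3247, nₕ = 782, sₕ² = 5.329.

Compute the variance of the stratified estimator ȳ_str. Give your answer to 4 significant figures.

6.354 × 10^-4

Var(ȳ_str) = Σₕ Wₕ²(1 − fₕ)sₕ²/nₕ with Wₕ = Nₕ/N, N = 29605.
County 4: Wₕ = 0.33656477; term = 0.33656477²·(1 − 0.03924127)·0.6299/391 = 1.7532607 × 10^-4.
County 1: Wₕ = 0.55375781; term = 0.55375781²·(1 − 0.16457240)·4.19/2698 = 3.9785116 × 10^-4.
County 2: Wₕ = 0.10967742; term = 0.10967742²·(1 − 0.24083770)·5.329/782 = 6.2231182 × 10^-5.
Sum = 6.3540841 × 10^-4.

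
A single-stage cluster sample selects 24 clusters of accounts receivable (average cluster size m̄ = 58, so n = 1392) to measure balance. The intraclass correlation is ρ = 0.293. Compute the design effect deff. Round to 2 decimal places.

deff = 1 + (58 − 1)·0.293 = 1 + 16.701 = 17.701.

17.70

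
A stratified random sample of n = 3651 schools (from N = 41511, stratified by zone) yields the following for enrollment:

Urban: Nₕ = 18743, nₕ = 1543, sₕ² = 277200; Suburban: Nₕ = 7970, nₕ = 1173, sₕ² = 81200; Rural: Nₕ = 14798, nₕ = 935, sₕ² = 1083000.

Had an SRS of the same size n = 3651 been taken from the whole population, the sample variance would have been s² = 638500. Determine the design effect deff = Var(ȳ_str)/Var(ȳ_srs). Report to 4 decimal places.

Var(ȳ_str) = Σ Wₕ²(1−fₕ)sₕ²/nₕ with Wₕ = Nₕ/41511:
  Urban: (18743/41511)²·(1−1543/18743)·277200/1543 = 33.609996
  Suburban: (7970/41511)²·(1−1173/7970)·81200/1173 = 2.1762421
  Rural: (14798/41511)²·(1−935/14798)·1083000/935 = 137.89569
  → Var(ȳ_str) = 173.68193.
Var(ȳ_srs) = (1 − 3651/41511)·638500/3651 = 159.50213.
deff = 173.68193 / 159.50213 = 1.0889.

1.0889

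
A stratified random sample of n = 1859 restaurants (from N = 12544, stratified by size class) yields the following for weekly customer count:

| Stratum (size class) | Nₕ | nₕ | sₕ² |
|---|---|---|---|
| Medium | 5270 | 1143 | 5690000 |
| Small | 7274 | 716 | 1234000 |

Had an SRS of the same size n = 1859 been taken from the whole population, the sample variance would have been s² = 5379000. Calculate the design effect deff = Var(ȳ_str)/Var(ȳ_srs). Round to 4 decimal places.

0.4912

Var(ȳ_str) = Σ Wₕ²(1−fₕ)sₕ²/nₕ with Wₕ = Nₕ/12544:
  Medium: (5270/12544)²·(1−1143/5270)·5690000/1143 = 688.08015
  Small: (7274/12544)²·(1−716/7274)·1234000/716 = 522.48612
  → Var(ȳ_str) = 1210.5663.
Var(ȳ_srs) = (1 − 1859/12544)·5379000/1859 = 2464.6805.
deff = 1210.5663 / 2464.6805 = 0.4912.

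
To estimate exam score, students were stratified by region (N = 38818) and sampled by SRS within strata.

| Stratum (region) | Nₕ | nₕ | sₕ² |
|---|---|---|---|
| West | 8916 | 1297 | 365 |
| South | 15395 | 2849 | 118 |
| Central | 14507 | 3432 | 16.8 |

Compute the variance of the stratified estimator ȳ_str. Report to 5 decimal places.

Var(ȳ_str) = Σₕ Wₕ²(1 − fₕ)sₕ²/nₕ with Wₕ = Nₕ/N, N = 38818.
West: Wₕ = 0.22968726; term = 0.22968726²·(1 − 0.14546882)·365/1297 = 0.012686874.
South: Wₕ = 0.39659436; term = 0.39659436²·(1 − 0.18506008)·118/2849 = 0.005308945.
Central: Wₕ = 0.37371838; term = 0.37371838²·(1 − 0.23657545)·16.8/3432 = 5.2193574 × 10^-4.
Sum = 0.018517755.

0.01852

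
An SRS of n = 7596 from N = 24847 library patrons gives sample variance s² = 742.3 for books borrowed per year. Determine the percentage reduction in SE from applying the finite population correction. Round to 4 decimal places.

f = n/N = 7596/24847 = 0.30571095.
SE_no-fpc = √(s²/n) = 0.31260596; SE_fpc = √((1−f)s²/n) = 0.26047582.
Ratio = √(1−f) = 0.83324009. Reduction = 100·(1 − 0.83324009) = 16.6760%.

16.6760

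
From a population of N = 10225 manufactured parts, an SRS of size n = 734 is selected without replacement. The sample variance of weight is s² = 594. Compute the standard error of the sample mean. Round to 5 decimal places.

Under SRS without replacement, Var(ȳ) = (1 − f)·s²/n with f = n/N = 734/10225 = 0.07178484.
Var(ȳ) = (1 − 0.07178484)·594/734 = 0.92821516·0.80926431 = 0.7511714.
SE(ȳ) = √(0.7511714) = 0.86670.

0.86670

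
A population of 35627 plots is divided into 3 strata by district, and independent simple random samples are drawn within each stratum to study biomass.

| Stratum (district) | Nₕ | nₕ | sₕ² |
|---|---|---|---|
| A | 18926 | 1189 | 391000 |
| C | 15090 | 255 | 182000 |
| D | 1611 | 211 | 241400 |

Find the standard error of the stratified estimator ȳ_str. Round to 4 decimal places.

Var(ȳ_str) = Σₕ Wₕ²(1 − fₕ)sₕ²/nₕ with Wₕ = Nₕ/N, N = 35627.
A: Wₕ = 0.53122632; term = 0.53122632²·(1 − 0.06282363)·391000/1189 = 86.971187.
C: Wₕ = 0.42355517; term = 0.42355517²·(1 − 0.01689861)·182000/255 = 125.8779.
D: Wₕ = 0.04521851; term = 0.04521851²·(1 − 0.13097455)·241400/211 = 2.0329181.
Sum = 214.88201.
SE = √(214.88201) = 14.6589.

14.6589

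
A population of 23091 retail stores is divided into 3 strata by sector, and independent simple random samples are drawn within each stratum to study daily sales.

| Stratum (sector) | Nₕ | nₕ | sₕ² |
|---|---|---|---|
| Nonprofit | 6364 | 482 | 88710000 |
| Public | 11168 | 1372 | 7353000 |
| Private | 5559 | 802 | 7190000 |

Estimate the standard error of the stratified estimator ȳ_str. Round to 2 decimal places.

Var(ȳ_str) = Σₕ Wₕ²(1 − fₕ)sₕ²/nₕ with Wₕ = Nₕ/N, N = 23091.
Nonprofit: Wₕ = 0.27560521; term = 0.27560521²·(1 − 0.07573853)·88710000/482 = 12920.974.
Public: Wₕ = 0.48365164; term = 0.48365164²·(1 − 0.12285100)·7353000/1372 = 1099.6365.
Private: Wₕ = 0.24074315; term = 0.24074315²·(1 − 0.14427055)·7190000/802 = 444.63011.
Sum = 14465.241.
SE = √(14465.241) = 120.27.

120.27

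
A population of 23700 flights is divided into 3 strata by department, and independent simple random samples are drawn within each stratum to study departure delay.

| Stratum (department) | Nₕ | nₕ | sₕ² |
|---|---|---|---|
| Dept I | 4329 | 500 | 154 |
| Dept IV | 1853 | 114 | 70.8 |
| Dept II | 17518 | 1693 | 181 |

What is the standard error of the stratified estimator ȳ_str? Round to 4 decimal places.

Var(ȳ_str) = Σₕ Wₕ²(1 − fₕ)sₕ²/nₕ with Wₕ = Nₕ/N, N = 23700.
Dept I: Wₕ = 0.18265823; term = 0.18265823²·(1 − 0.11550012)·154/500 = 0.0090892276.
Dept IV: Wₕ = 0.07818565; term = 0.07818565²·(1 − 0.06152186)·70.8/114 = 0.0035629253.
Dept II: Wₕ = 0.73915612; term = 0.73915612²·(1 − 0.09664345)·181/1693 = 0.052765878.
Sum = 0.065418031.
SE = √(0.065418031) = 0.2558.

0.2558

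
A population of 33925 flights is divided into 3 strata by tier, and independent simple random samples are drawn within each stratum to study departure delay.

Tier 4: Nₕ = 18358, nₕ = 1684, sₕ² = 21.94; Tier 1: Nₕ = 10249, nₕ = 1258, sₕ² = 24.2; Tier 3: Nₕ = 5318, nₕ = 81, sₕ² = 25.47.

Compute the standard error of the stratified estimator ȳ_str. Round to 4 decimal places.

Var(ȳ_str) = Σₕ Wₕ²(1 − fₕ)sₕ²/nₕ with Wₕ = Nₕ/N, N = 33925.
Tier 4: Wₕ = 0.54113486; term = 0.54113486²·(1 − 0.09173113)·21.94/1684 = 0.0034651336.
Tier 1: Wₕ = 0.30210759; term = 0.30210759²·(1 − 0.12274368)·24.2/1258 = 0.0015402262.
Tier 3: Wₕ = 0.15675755; term = 0.15675755²·(1 − 0.01523129)·25.47/81 = 0.007609132.
Sum = 0.012614492.
SE = √(0.012614492) = 0.1123.

0.1123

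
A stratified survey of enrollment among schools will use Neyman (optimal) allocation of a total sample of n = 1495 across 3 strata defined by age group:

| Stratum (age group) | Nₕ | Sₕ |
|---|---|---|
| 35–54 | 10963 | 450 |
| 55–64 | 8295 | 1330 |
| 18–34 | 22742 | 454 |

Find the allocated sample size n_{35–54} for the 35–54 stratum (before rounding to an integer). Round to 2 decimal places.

Neyman allocation: nₕ = n·NₕSₕ / Σⱼ NⱼSⱼ.
Σ NⱼSⱼ = 10963·450 + 8295·1330 + 22742·454 = 2.6290568 × 10^7.
n_{35–54} = 1495·10963·450 / (2.6290568 × 10^7) = 280.53.

280.53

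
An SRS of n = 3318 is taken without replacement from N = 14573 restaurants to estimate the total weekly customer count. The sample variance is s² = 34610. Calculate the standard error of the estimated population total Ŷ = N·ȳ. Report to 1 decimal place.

Var(Ŷ) = N²·Var(ȳ) = N²·(1 − n/N)·s²/n.
f = 3318/14573 = 0.22768133; Var(ȳ) = 0.77231867·34610/3318 = 8.0560426.
Var(Ŷ) = 14573² · 8.0560426 = 1.7108805 × 10^9.
SE(Ŷ) = √(1.7108805 × 10^9) = 41362.8.

41362.8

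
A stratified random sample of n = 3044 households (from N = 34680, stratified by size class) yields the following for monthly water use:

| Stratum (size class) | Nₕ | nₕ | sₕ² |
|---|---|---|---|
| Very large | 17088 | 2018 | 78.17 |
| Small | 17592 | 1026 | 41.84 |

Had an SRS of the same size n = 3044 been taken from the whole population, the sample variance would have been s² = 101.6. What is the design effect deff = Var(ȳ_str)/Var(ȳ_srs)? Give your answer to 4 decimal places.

Var(ȳ_str) = Σ Wₕ²(1−fₕ)sₕ²/nₕ with Wₕ = Nₕ/34680:
  Very large: (17088/34680)²·(1−2018/17088)·78.17/2018 = 0.0082940235
  Small: (17592/34680)²·(1−1026/17592)·41.84/1026 = 0.0098814121
  → Var(ȳ_str) = 0.018175436.
Var(ȳ_srs) = (1 − 3044/34680)·101.6/3044 = 0.030447493.
deff = 0.018175436 / 0.030447493 = 0.5969.

0.5969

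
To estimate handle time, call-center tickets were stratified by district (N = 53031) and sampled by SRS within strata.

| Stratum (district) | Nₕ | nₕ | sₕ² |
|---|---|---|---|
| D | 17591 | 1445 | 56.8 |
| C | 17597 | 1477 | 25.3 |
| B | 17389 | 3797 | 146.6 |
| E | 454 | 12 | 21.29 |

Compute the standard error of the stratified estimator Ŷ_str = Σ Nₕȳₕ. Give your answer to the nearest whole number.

5050

Var(Ŷ_str) = Σₕ Nₕ²(1 − fₕ)sₕ²/nₕ.
D: 17591²·(1 − 1445/17591)·56.8/1445 = 1.1164415 × 10^7.
C: 17597²·(1 − 1477/17597)·25.3/1477 = 4.8589642 × 10^6.
B: 17389²·(1 − 3797/17389)·146.6/3797 = 9.1253882 × 10^6.
E: 454²·(1 − 12/454)·21.29/12 = 356018.48.
Sum = 2.5504786 × 10^7.
SE = √(2.5504786 × 10^7) = 5050.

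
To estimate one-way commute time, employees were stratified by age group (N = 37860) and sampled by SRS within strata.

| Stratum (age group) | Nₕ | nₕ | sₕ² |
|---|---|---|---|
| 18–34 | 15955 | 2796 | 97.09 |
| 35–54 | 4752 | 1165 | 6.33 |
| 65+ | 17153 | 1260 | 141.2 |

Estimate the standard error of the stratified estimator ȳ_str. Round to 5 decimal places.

0.16268

Var(ȳ_str) = Σₕ Wₕ²(1 − fₕ)sₕ²/nₕ with Wₕ = Nₕ/N, N = 37860.
18–34: Wₕ = 0.42142102; term = 0.42142102²·(1 − 0.17524287)·97.09/2796 = 0.0050862278.
35–54: Wₕ = 0.12551506; term = 0.12551506²·(1 − 0.24515993)·6.33/1165 = 6.4613665 × 10^-5.
65+: Wₕ = 0.45306392; term = 0.45306392²·(1 − 0.07345654)·141.2/1260 = 0.021313212.
Sum = 0.026464053.
SE = √(0.026464053) = 0.16268.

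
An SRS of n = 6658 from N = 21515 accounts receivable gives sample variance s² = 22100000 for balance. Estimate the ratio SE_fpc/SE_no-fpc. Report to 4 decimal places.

0.8310

f = n/N = 6658/21515 = 0.30945852.
SE_no-fpc = √(s²/n) = 57.613498; SE_fpc = √((1−f)s²/n) = 47.87614.
Ratio = √(1−f) = 0.83098826.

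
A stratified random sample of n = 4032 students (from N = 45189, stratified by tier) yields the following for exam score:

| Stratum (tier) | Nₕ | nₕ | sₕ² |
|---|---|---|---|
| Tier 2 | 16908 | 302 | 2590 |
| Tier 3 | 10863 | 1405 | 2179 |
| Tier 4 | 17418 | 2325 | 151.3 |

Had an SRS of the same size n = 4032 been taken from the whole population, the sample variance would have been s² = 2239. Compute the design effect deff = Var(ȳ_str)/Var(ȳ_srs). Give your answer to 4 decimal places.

Var(ȳ_str) = Σ Wₕ²(1−fₕ)sₕ²/nₕ with Wₕ = Nₕ/45189:
  Tier 2: (16908/45189)²·(1−302/16908)·2590/302 = 1.1791923
  Tier 3: (10863/45189)²·(1−1405/10863)·2179/1405 = 0.078030526
  Tier 4: (17418/45189)²·(1−2325/17418)·151.3/2325 = 0.0083776916
  → Var(ȳ_str) = 1.2656005.
Var(ȳ_srs) = (1 − 4032/45189)·2239/4032 = 0.50576008.
deff = 1.2656005 / 0.50576008 = 2.5024.

2.5024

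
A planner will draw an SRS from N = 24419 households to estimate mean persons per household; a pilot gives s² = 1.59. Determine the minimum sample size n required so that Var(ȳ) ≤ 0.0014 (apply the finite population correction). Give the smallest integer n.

Without fpc, n₀ = s²/D = 1.59/0.0014 = 1135.7143.
With fpc, (1 − n/N)·s²/n ≤ D requires n ≥ n₀/(1 + n₀/N) = 1135.7143/(1 + 1135.7143/24419) = 1085.2404.
Rounding up, n = 1086.

1086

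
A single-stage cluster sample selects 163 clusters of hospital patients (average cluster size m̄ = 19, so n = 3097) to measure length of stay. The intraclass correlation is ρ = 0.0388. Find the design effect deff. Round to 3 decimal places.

1.698

deff = 1 + (19 − 1)·0.0388 = 1 + 0.6984 = 1.6984.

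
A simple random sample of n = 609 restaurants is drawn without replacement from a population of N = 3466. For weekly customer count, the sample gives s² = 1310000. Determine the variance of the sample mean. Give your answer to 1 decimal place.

1773.1

Under SRS without replacement, Var(ȳ) = (1 − f)·s²/n with f = n/N = 609/3466 = 0.17570687.
Var(ȳ) = (1 − 0.17570687)·1310000/609 = 0.82429313·2151.0673 = 1773.11.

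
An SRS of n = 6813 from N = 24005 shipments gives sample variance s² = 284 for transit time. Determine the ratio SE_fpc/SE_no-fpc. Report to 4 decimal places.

0.8463

f = n/N = 6813/24005 = 0.28381587.
SE_no-fpc = √(s²/n) = 0.20416908; SE_fpc = √((1−f)s²/n) = 0.17278352.
Ratio = √(1−f) = 0.84627663.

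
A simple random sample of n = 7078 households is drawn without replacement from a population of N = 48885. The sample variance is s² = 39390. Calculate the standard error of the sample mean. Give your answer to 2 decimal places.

2.18

Under SRS without replacement, Var(ȳ) = (1 − f)·s²/n with f = n/N = 7078/48885 = 0.14478879.
Var(ȳ) = (1 − 0.14478879)·39390/7078 = 0.85521121·5.5651314 = 4.7593628.
SE(ȳ) = √(4.7593628) = 2.18.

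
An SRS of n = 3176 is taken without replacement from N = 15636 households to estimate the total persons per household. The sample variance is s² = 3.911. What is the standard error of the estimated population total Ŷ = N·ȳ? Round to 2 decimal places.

Var(Ŷ) = N²·Var(ȳ) = N²·(1 − n/N)·s²/n.
f = 3176/15636 = 0.20312100; Var(ȳ) = 0.79687900·3.911/3176 = 9.8129526 × 10^-4.
Var(Ŷ) = 15636² · (9.8129526 × 10^-4) = 239911.48.
SE(Ŷ) = √(239911.48) = 489.81.

489.81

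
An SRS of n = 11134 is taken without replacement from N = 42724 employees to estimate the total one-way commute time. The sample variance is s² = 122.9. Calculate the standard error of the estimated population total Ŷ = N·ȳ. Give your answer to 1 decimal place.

3859.8

Var(Ŷ) = N²·Var(ȳ) = N²·(1 − n/N)·s²/n.
f = 11134/42724 = 0.26060294; Var(ȳ) = 0.73939706·122.9/11134 = 0.0081616579.
Var(Ŷ) = 42724² · 0.0081616579 = 1.4897802 × 10^7.
SE(Ŷ) = √(1.4897802 × 10^7) = 3859.8.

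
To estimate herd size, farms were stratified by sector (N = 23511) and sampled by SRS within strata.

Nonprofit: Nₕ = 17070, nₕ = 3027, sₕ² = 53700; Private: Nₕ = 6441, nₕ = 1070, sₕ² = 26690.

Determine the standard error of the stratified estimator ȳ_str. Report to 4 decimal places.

Var(ȳ_str) = Σₕ Wₕ²(1 − fₕ)sₕ²/nₕ with Wₕ = Nₕ/N, N = 23511.
Nonprofit: Wₕ = 0.72604313; term = 0.72604313²·(1 − 0.17732865)·53700/3027 = 7.6933073.
Private: Wₕ = 0.27395687; term = 0.27395687²·(1 − 0.16612327)·26690/1070 = 1.5611012.
Sum = 9.2544085.
SE = √(9.2544085) = 3.0421.

3.0421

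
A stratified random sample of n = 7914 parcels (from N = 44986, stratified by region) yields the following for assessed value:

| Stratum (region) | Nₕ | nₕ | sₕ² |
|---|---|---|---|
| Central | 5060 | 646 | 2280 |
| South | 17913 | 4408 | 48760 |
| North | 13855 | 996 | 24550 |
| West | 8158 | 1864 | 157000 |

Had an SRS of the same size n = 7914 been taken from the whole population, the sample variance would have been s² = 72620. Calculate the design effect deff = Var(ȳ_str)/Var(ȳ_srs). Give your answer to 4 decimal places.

0.7496

Var(ȳ_str) = Σ Wₕ²(1−fₕ)sₕ²/nₕ with Wₕ = Nₕ/44986:
  Central: (5060/44986)²·(1−646/5060)·2280/646 = 0.038952059
  South: (17913/44986)²·(1−4408/17913)·48760/4408 = 1.3223008
  North: (13855/44986)²·(1−996/13855)·24550/996 = 2.169957
  West: (8158/44986)²·(1−1864/8158)·157000/1864 = 2.1370241
  → Var(ȳ_str) = 5.668234.
Var(ȳ_srs) = (1 − 7914/44986)·72620/7914 = 7.5618635.
deff = 5.668234 / 7.5618635 = 0.7496.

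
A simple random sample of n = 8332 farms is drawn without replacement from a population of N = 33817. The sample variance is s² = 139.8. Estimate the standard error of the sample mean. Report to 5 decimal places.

Under SRS without replacement, Var(ȳ) = (1 − f)·s²/n with f = n/N = 8332/33817 = 0.24638495.
Var(ȳ) = (1 − 0.24638495)·139.8/8332 = 0.75361505·0.016778685 = 0.012644669.
SE(ȳ) = √(0.012644669) = 0.11245.

0.11245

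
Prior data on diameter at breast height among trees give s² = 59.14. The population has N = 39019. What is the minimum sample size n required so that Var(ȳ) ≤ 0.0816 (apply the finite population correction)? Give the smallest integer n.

Without fpc, n₀ = s²/D = 59.14/0.0816 = 724.7549.
With fpc, (1 − n/N)·s²/n ≤ D requires n ≥ n₀/(1 + n₀/N) = 724.7549/(1 + 724.7549/39019) = 711.5385.
Rounding up, n = 712.

712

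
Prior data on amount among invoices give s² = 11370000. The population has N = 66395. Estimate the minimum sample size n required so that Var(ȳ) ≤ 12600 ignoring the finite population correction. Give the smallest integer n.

903

Without fpc, n₀ = s²/D = 11370000/12600 = 902.3810.
Rounding up, n = 903.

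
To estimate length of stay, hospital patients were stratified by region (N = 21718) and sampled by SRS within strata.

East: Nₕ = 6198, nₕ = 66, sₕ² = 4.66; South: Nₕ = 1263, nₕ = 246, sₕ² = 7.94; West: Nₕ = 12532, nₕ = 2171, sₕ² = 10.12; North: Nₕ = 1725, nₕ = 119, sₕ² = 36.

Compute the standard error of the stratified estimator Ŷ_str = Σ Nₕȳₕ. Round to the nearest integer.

Var(Ŷ_str) = Σₕ Nₕ²(1 − fₕ)sₕ²/nₕ.
East: 6198²·(1 − 66/6198)·4.66/66 = 2.6834635 × 10^6.
South: 1263²·(1 − 246/1263)·7.94/246 = 41458.129.
West: 12532²·(1 − 2171/12532)·10.12/2171 = 605261.08.
North: 1725²·(1 − 119/1725)·36/119 = 838089.08.
Sum = 4.1682718 × 10^6.
SE = √(4.1682718 × 10^6) = 2042.

2042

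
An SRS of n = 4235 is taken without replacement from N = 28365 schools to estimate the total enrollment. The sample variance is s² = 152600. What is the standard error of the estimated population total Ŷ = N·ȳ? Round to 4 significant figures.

Var(Ŷ) = N²·Var(ȳ) = N²·(1 − n/N)·s²/n.
f = 4235/28365 = 0.14930372; Var(ȳ) = 0.85069628·152600/4235 = 30.653188.
Var(Ŷ) = 28365² · 30.653188 = 2.4662734 × 10^10.
SE(Ŷ) = √(2.4662734 × 10^10) = 157000.

157000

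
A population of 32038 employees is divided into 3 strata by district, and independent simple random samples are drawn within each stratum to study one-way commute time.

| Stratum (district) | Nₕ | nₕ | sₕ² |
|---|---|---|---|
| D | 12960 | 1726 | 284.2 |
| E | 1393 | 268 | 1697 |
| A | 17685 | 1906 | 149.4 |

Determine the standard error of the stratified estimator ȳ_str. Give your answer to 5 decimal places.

Var(ȳ_str) = Σₕ Wₕ²(1 − fₕ)sₕ²/nₕ with Wₕ = Nₕ/N, N = 32038.
D: Wₕ = 0.40451963; term = 0.40451963²·(1 − 0.13317901)·284.2/1726 = 0.023355647.
E: Wₕ = 0.04347962; term = 0.04347962²·(1 − 0.19239052)·1697/268 = 0.0096676272.
A: Wₕ = 0.55200075; term = 0.55200075²·(1 − 0.10777495)·149.4/1906 = 0.021309902.
Sum = 0.054333176.
SE = √(0.054333176) = 0.23309.

0.23309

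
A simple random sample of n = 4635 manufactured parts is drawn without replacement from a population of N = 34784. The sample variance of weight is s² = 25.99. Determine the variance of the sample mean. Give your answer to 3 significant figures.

Under SRS without replacement, Var(ȳ) = (1 − f)·s²/n with f = n/N = 4635/34784 = 0.13325092.
Var(ȳ) = (1 − 0.13325092)·25.99/4635 = 0.86674908·0.0056073355 = 0.0048601529.

0.00486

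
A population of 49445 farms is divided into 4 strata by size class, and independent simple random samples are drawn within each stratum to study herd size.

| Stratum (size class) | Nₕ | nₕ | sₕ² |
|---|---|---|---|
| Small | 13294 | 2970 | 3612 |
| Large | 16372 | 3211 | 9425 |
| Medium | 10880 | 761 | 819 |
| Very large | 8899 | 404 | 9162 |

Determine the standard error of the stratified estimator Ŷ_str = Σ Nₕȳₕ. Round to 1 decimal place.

Var(Ŷ_str) = Σₕ Nₕ²(1 − fₕ)sₕ²/nₕ.
Small: 13294²·(1 − 2970/13294)·3612/2970 = 1.6691484 × 10^8.
Large: 16372²·(1 − 3211/16372)·9425/3211 = 6.3245798 × 10^8.
Medium: 10880²·(1 − 761/10880)·819/761 = 1.1848564 × 10^8.
Very large: 8899²·(1 − 404/8899)·9162/404 = 1.7144053 × 10^9.
Sum = 2.6322638 × 10^9.
SE = √(2.6322638 × 10^9) = 51305.6.

51305.6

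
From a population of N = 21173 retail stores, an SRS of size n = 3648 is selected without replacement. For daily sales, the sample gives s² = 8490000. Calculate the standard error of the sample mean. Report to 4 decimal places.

43.8899

Under SRS without replacement, Var(ȳ) = (1 − f)·s²/n with f = n/N = 3648/21173 = 0.17229490.
Var(ȳ) = (1 − 0.17229490)·8490000/3648 = 0.82770510·2327.3026 = 1926.3202.
SE(ȳ) = √(1926.3202) = 43.8899.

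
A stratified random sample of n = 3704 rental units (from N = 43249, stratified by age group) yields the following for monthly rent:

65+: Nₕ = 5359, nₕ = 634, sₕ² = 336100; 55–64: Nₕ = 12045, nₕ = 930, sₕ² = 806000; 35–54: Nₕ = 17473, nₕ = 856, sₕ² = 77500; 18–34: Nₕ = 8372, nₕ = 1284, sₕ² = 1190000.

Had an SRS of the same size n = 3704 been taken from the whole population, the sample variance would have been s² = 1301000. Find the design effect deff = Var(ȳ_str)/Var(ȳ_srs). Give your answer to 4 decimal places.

Var(ȳ_str) = Σ Wₕ²(1−fₕ)sₕ²/nₕ with Wₕ = Nₕ/43249:
  65+: (5359/43249)²·(1−634/5359)·336100/634 = 7.1764999
  55–64: (12045/43249)²·(1−930/12045)·806000/930 = 62.032063
  35–54: (17473/43249)²·(1−856/17473)·77500/856 = 14.053869
  18–34: (8372/43249)²·(1−1284/8372)·1190000/1284 = 29.402396
  → Var(ȳ_str) = 112.66483.
Var(ȳ_srs) = (1 − 3704/43249)·1301000/3704 = 321.16028.
deff = 112.66483 / 321.16028 = 0.3508.

0.3508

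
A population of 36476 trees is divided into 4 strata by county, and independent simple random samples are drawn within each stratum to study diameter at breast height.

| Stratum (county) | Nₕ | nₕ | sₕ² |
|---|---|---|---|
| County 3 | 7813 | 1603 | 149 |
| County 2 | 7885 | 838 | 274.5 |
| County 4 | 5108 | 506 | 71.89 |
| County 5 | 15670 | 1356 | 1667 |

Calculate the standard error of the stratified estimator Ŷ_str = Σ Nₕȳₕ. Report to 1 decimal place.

17372.2

Var(Ŷ_str) = Σₕ Nₕ²(1 − fₕ)sₕ²/nₕ.
County 3: 7813²·(1 − 1603/7813)·149/1603 = 4.5098508 × 10^6.
County 2: 7885²·(1 − 838/7885)·274.5/838 = 1.8201379 × 10^7.
County 4: 5108²·(1 − 506/5108)·71.89/506 = 3.3397616 × 10^6.
County 5: 15670²·(1 − 1356/15670)·1667/1356 = 2.757439 × 10^8.
Sum = 3.0179489 × 10^8.
SE = √(3.0179489 × 10^8) = 17372.2.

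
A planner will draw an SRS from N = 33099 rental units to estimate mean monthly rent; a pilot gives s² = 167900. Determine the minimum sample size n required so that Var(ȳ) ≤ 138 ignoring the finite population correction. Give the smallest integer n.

Without fpc, n₀ = s²/D = 167900/138 = 1216.6667.
Rounding up, n = 1217.

1217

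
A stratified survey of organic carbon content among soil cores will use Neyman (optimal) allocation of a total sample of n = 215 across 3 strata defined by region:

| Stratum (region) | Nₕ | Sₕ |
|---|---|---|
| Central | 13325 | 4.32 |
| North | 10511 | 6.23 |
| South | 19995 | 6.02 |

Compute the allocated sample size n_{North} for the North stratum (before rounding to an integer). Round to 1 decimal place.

Neyman allocation: nₕ = n·NₕSₕ / Σⱼ NⱼSⱼ.
Σ NⱼSⱼ = 13325·4.32 + 10511·6.23 + 19995·6.02 = 243417.43.
n_{North} = 215·10511·6.23 / 243417.43 = 57.8.

57.8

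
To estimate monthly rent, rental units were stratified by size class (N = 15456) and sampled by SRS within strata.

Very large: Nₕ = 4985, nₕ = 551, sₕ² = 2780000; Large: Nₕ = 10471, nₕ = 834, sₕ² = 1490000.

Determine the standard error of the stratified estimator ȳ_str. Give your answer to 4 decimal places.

34.9500

Var(ȳ_str) = Σₕ Wₕ²(1 − fₕ)sₕ²/nₕ with Wₕ = Nₕ/N, N = 15456.
Very large: Wₕ = 0.32252847; term = 0.32252847²·(1 − 0.11053159)·2780000/551 = 466.83115.
Large: Wₕ = 0.67747153; term = 0.67747153²·(1 − 0.07964855)·1490000/834 = 754.66814.
Sum = 1221.4993.
SE = √(1221.4993) = 34.9500.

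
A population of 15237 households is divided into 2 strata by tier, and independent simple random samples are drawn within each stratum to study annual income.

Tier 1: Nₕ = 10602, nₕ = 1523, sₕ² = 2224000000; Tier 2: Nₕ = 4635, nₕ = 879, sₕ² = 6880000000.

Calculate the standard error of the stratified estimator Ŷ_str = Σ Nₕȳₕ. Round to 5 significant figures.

Var(Ŷ_str) = Σₕ Nₕ²(1 − fₕ)sₕ²/nₕ.
Tier 1: 10602²·(1 − 1523/10602)·2224000000/1523 = 1.4055966 × 10^14.
Tier 2: 4635²·(1 − 879/4635)·6880000000/879 = 1.3626204 × 10^14.
Sum = 2.768217 × 10^14.
SE = √(2.768217 × 10^14) = 1.6638 × 10^7.

1.6638 × 10^7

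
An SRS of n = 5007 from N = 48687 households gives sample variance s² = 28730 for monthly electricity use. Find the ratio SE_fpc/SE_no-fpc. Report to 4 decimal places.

0.9472

f = n/N = 5007/48687 = 0.10284059.
SE_no-fpc = √(s²/n) = 2.3954054; SE_fpc = √((1−f)s²/n) = 2.268892.
Ratio = √(1−f) = 0.94718499.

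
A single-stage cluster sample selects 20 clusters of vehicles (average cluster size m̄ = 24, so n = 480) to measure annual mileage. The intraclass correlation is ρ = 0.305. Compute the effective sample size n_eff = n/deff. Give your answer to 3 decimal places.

deff = 1 + (24 − 1)·0.305 = 1 + 7.015 = 8.015.
n_eff = 480 / 8.015 = 59.888.

59.888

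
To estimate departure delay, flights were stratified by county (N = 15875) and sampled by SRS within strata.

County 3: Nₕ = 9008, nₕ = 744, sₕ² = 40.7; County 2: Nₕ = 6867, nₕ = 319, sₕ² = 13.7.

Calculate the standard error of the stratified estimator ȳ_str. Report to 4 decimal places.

0.1543

Var(ȳ_str) = Σₕ Wₕ²(1 − fₕ)sₕ²/nₕ with Wₕ = Nₕ/N, N = 15875.
County 3: Wₕ = 0.56743307; term = 0.56743307²·(1 − 0.08259325)·40.7/744 = 0.016158933.
County 2: Wₕ = 0.43256693; term = 0.43256693²·(1 − 0.04645406)·13.7/319 = 0.0076626349.
Sum = 0.023821568.
SE = √(0.023821568) = 0.1543.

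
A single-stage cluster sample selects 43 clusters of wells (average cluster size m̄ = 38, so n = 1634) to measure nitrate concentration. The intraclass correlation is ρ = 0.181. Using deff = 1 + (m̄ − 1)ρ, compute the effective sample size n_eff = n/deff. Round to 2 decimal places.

212.29

deff = 1 + (38 − 1)·0.181 = 1 + 6.697 = 7.697.
n_eff = 1634 / 7.697 = 212.29.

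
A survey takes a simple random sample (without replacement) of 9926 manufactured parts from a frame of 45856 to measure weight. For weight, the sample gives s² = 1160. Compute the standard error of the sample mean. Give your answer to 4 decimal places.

0.3026

Under SRS without replacement, Var(ȳ) = (1 − f)·s²/n with f = n/N = 9926/45856 = 0.21646022.
Var(ȳ) = (1 − 0.21646022)·1160/9926 = 0.78353978·0.1168648 = 0.091568219.
SE(ȳ) = √(0.091568219) = 0.3026.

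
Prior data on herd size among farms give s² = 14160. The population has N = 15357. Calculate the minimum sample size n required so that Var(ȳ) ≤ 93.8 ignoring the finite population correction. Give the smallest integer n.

Without fpc, n₀ = s²/D = 14160/93.8 = 150.9595.
Rounding up, n = 151.

151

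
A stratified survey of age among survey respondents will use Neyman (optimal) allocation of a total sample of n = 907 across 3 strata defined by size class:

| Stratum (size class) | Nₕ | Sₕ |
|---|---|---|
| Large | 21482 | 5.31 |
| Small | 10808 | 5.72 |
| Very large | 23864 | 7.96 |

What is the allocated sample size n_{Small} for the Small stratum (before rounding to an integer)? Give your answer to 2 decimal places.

153.27

Neyman allocation: nₕ = n·NₕSₕ / Σⱼ NⱼSⱼ.
Σ NⱼSⱼ = 21482·5.31 + 10808·5.72 + 23864·7.96 = 365848.62.
n_{Small} = 907·10808·5.72 / 365848.62 = 153.27.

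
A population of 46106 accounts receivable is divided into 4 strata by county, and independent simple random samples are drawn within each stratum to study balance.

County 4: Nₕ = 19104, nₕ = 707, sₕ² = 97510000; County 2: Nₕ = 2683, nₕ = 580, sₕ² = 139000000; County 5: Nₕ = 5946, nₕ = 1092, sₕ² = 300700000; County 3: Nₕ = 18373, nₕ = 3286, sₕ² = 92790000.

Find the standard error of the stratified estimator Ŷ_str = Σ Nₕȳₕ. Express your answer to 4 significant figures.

8.099 × 10^6

Var(Ŷ_str) = Σₕ Nₕ²(1 − fₕ)sₕ²/nₕ.
County 4: 19104²·(1 − 707/19104)·97510000/707 = 4.847313 × 10^13.
County 2: 2683²·(1 − 580/2683)·139000000/580 = 1.3522181 × 10^12.
County 5: 5946²·(1 − 1092/5946)·300700000/1092 = 7.9475902 × 10^12.
County 3: 18373²·(1 − 3286/18373)·92790000/3286 = 7.8273829 × 10^12.
Sum = 6.5600321 × 10^13.
SE = √(6.5600321 × 10^13) = 8.099 × 10^6.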